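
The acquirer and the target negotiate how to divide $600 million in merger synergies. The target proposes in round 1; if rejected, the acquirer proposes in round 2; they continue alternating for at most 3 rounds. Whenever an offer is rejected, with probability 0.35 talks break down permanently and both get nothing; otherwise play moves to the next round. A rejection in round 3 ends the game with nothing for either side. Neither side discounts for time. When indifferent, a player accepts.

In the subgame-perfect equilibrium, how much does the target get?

463.5

Round 3 (the target proposes): the acquirer will accept anything ≥ 0, so the target offers 0 and keeps 600.
Round 2 (the acquirer proposes): rejecting gives the target an expected 0.65 × 600 = 390. The acquirer offers 390 and keeps 600 − 390 = 210.
Round 1 (the target proposes): rejecting gives the acquirer an expected 0.65 × 210 = 136.5; the target offers that and keeps 463.5.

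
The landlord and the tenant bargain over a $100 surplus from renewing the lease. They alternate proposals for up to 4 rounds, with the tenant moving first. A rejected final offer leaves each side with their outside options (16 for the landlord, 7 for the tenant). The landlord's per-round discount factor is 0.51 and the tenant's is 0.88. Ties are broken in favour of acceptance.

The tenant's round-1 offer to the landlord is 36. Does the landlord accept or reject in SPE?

Work out the landlord's continuation value if the offer is rejected.
Round 4 (the landlord proposes): the tenant gets 7 if talks fail, so the landlord offers 7 and keeps 93.
Round 3 (the tenant proposes): the landlord can get 93 next round, worth 0.51 × 93 = 47.43 now. The tenant offers 47.43 and keeps 100 − 47.43 = 52.57.
Round 2 (the landlord proposes): the tenant can get 52.57 next round, worth 0.88 × 52.57 = 46.2616 now. The landlord offers 46.2616 and keeps 100 − 46.2616 = 53.7384.
So by rejecting in round 1, the landlord gets 53.7384 next round, worth 0.51 × 53.7384 = 27.406584 now.
Offer 36 ≥ 27.406584, so the landlord accepts.

Accept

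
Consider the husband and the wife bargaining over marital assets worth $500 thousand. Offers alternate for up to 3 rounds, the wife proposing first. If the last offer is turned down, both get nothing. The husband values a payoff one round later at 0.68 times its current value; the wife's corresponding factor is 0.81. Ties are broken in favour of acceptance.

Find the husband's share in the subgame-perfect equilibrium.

64.6

Round 3 (the wife proposes): rejection yields 0 for the husband; the wife offers 0 and keeps 500.
Round 2 (the husband proposes): the wife can get 500 next round, worth 0.81 × 500 = 405 now, so the husband offers 405, keeping 95.
Round 1 (the wife proposes): the husband can get 95 next round, worth 0.68 × 95 = 64.6 now. The wife offers 64.6 and keeps 500 − 64.6 = 435.4.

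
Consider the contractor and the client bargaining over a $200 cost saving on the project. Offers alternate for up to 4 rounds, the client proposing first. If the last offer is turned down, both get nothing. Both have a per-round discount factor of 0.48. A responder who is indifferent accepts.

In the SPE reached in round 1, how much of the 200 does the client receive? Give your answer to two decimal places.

127.96

Round 4 (the contractor proposes): the client will accept anything ≥ 0, so the contractor offers 0 and keeps 200.
Round 3 (the client proposes): the contractor can get 200 next round, worth 0.48 × 200 = 96 now, so the client offers 96, keeping 104.
Round 2 (the contractor proposes): the client can get 104 next round, worth 0.48 × 104 = 49.92 now. The contractor offers 49.92 and keeps 200 − 49.92 = 150.08.
Round 1 (the client proposes): the contractor can get 150.08 next round, worth 0.48 × 150.08 = 72.0384 now. The client offers 72.0384 and keeps 200 − 72.0384 = 127.9616.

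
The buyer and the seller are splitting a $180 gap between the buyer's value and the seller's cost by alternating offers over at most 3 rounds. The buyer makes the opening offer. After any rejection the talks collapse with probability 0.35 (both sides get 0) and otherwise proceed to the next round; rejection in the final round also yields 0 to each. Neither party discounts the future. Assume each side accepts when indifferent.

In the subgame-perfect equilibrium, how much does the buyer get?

Round 3 (the buyer proposes): the seller will accept anything ≥ 0, so the buyer offers 0 and keeps 180.
Round 2 (the seller proposes): rejecting gives the buyer an expected 0.65 × 180 = 117. The seller offers 117 and keeps 180 − 117 = 63.
Round 1 (the buyer proposes): rejecting gives the seller an expected 0.65 × 63 = 40.95; the buyer offers that and keeps 139.05.

139.05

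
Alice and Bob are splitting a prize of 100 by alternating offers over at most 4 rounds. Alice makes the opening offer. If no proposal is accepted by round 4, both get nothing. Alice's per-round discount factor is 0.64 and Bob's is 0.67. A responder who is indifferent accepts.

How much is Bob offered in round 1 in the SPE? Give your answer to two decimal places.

52.85

Round 4 (Bob proposes): rejection yields 0 for Alice; Bob offers 0 and keeps 100.
Round 3 (Alice proposes): Bob can get 100 next round, worth 0.67 × 100 = 67 now. Alice offers 67 and keeps 100 − 67 = 33.
Round 2 (Bob proposes): Alice can get 33 next round, worth 0.64 × 33 = 21.12 now. Bob offers 21.12 and keeps 100 − 21.12 = 78.88.
Round 1 (Alice proposes): Bob can get 78.88 next round, worth 0.67 × 78.88 = 52.8496 now, so Alice offers 52.8496, keeping 47.1504.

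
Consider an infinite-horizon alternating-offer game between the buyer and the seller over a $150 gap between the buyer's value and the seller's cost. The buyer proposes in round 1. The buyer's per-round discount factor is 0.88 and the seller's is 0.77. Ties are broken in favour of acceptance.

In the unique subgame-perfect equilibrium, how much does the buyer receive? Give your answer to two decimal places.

107.01

When the buyer proposes, the seller accepts any offer worth at least 0.77 times what the seller would get by proposing next round; and vice versa.
This gives x = 150 − 0.77y and y = 150 − 0.88x, where x and y are each side's share when it proposes.
Hence (1 − 0.77·0.88)x = 150(1 − 0.77), i.e. 0.3224·x = 34.5.
x ≈ 107.0099; the seller's share is 150 − x ≈ 42.9901.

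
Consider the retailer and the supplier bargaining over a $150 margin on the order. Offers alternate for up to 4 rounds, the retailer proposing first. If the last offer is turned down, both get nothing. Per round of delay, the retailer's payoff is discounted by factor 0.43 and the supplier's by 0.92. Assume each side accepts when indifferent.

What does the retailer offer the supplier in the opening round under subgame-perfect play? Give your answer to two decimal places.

Round 4 (the supplier proposes): the retailer will accept anything ≥ 0, so the supplier offers 0 and keeps 150.
Round 3 (the retailer proposes): the supplier can get 150 next round, worth 0.92 × 150 = 138 now; the retailer offers that and keeps 12.
Round 2 (the supplier proposes): the retailer can get 12 next round, worth 0.43 × 12 = 5.16 now. The supplier offers 5.16 and keeps 150 − 5.16 = 144.84.
Round 1 (the retailer proposes): the supplier can get 144.84 next round, worth 0.92 × 144.84 = 133.2528 now. The retailer offers 133.2528 and keeps 150 − 133.2528 = 16.7472.

133.25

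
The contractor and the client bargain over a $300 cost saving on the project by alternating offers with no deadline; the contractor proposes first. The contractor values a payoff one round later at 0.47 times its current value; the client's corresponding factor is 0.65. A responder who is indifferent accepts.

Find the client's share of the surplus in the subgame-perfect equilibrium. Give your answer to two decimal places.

When the contractor proposes, the client accepts any offer worth at least 0.65 times what the client would get by proposing next round; and vice versa.
This gives x = 300 − 0.65y and y = 300 − 0.47x, where x and y are each side's share when it proposes.
Hence (1 − 0.65·0.47)x = 300(1 − 0.65), i.e. 0.6945·x = 105.
x ≈ 151.1879; the client's share is 300 − x ≈ 148.8121.

148.81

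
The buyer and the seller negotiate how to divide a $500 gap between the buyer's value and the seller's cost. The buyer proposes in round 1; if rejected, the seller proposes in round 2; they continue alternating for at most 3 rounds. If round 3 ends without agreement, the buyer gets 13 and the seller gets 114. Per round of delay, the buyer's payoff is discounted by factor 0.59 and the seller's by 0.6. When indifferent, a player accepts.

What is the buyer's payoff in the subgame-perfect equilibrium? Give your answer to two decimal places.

336.64

By backward induction:
Round 3 (the buyer proposes): the seller gets 114 if talks fail, so the buyer offers 114 and keeps 386.
Round 2 (the seller proposes): the buyer can get 386 next round, worth 0.59 × 386 = 227.74 now. The seller offers 227.74 and keeps 500 − 227.74 = 272.26.
Round 1 (the buyer proposes): the seller can get 272.26 next round, worth 0.6 × 272.26 = 163.356 now, so the buyer offers 163.356, keeping 336.644.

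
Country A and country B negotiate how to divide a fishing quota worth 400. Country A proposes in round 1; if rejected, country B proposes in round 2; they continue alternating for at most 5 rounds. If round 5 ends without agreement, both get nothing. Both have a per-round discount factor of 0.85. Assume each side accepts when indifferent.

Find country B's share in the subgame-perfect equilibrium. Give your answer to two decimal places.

Round 5 (country A proposes): country B will accept anything ≥ 0, so country A offers 0 and keeps 400.
Round 4 (country B proposes): country A can get 400 next round, worth 0.85 × 400 = 340 now. Country B offers 340 and keeps 400 − 340 = 60.
Round 3 (country A proposes): country B can get 60 next round, worth 0.85 × 60 = 51 now. Country A offers 51 and keeps 400 − 51 = 349.
Round 2 (country B proposes): country A can get 349 next round, worth 0.85 × 349 = 296.65 now; country B offers that and keeps 103.35.
Round 1 (country A proposes): country B can get 103.35 next round, worth 0.85 × 103.35 = 87.8475 now, so country A offers 87.8475, keeping 312.1525.

87.85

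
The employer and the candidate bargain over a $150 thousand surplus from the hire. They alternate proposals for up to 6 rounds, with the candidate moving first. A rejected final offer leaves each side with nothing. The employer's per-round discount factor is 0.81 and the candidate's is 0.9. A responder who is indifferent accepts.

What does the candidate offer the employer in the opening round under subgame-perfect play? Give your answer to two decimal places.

85.58

By backward induction:
Round 6 (the employer proposes): rejection yields 0 for the candidate; the employer offers 0 and keeps 150.
Round 5 (the candidate proposes): the employer can get 150 next round, worth 0.81 × 150 = 121.5 now; the candidate offers that and keeps 28.5.
Round 4 (the employer proposes): the candidate can get 28.5 next round, worth 0.9 × 28.5 = 25.65 now, so the employer offers 25.65, keeping 124.35.
Round 3 (the candidate proposes): the employer can get 124.35 next round, worth 0.81 × 124.35 = 100.7235 now. The candidate offers 100.7235 and keeps 150 − 100.7235 = 49.2765.
Round 2 (the employer proposes): the candidate can get 49.2765 next round, worth 0.9 × 49.2765 = 44.34885 now, so the employer offers 44.34885, keeping 105.65115.
Round 1 (the candidate proposes): the employer can get 105.65115 next round, worth 0.81 × 105.65115 = 85.5774315 now, so the candidate offers 85.5774315, keeping 64.4225685.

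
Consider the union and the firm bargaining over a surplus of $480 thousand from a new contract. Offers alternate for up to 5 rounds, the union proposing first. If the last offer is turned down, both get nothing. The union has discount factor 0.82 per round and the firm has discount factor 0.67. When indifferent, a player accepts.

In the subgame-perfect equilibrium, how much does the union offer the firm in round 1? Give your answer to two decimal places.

89.69

Round 5 (the union proposes): the firm will accept anything ≥ 0, so the union offers 0 and keeps 480.
Round 4 (the firm proposes): the union can get 480 next round, worth 0.82 × 480 = 393.6 now, so the firm offers 393.6, keeping 86.4.
Round 3 (the union proposes): the firm can get 86.4 next round, worth 0.67 × 86.4 = 57.888 now, so the union offers 57.888, keeping 422.112.
Round 2 (the firm proposes): the union can get 422.112 next round, worth 0.82 × 422.112 = 346.13184 now; the firm offers that and keeps 133.86816.
Round 1 (the union proposes): the firm can get 133.86816 next round, worth 0.67 × 133.86816 = 89.6916672 now; the union offers that and keeps 390.3083328.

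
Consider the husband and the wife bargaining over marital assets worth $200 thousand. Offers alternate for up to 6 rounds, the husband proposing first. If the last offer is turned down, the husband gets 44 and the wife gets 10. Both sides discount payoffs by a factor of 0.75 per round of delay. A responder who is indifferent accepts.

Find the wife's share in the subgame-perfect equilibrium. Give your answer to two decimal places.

Round 6 (the wife proposes): the husband gets 44 if talks fail, so the wife offers 44 and keeps 156.
Round 5 (the husband proposes): the wife can get 156 next round, worth 0.75 × 156 = 117 now, so the husband offers 117, keeping 83.
Round 4 (the wife proposes): the husband can get 83 next round, worth 0.75 × 83 = 62.25 now. The wife offers 62.25 and keeps 200 − 62.25 = 137.75.
Round 3 (the husband proposes): the wife can get 137.75 next round, worth 0.75 × 137.75 = 103.3125 now; the husband offers that and keeps 96.6875.
Round 2 (the wife proposes): the husband can get 96.6875 next round, worth 0.75 × 96.6875 = 72.515625 now. The wife offers 72.515625 and keeps 200 − 72.515625 = 127.484375.
Round 1 (the husband proposes): the wife can get 127.484375 next round, worth 0.75 × 127.484375 = 95.61328125 now. The husband offers 95.61328125 and keeps 200 − 95.61328125 = 104.38671875.

95.61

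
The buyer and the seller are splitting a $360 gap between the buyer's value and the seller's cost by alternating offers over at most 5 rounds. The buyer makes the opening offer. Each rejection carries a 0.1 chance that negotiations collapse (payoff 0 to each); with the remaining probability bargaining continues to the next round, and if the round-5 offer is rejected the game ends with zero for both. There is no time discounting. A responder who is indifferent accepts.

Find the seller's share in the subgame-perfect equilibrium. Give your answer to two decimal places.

58.64

Round 5 (the buyer proposes): the seller will accept anything ≥ 0, so the buyer offers 0 and keeps 360.
Round 4 (the seller proposes): rejecting gives the buyer an expected 0.9 × 360 = 324, so the seller offers 324, keeping 36.
Round 3 (the buyer proposes): rejecting gives the seller an expected 0.9 × 36 = 32.4. The buyer offers 32.4 and keeps 360 − 32.4 = 327.6.
Round 2 (the seller proposes): rejecting gives the buyer an expected 0.9 × 327.6 = 294.84, so the seller offers 294.84, keeping 65.16.
Round 1 (the buyer proposes): rejecting gives the seller an expected 0.9 × 65.16 = 58.644, so the buyer offers 58.644, keeping 301.356.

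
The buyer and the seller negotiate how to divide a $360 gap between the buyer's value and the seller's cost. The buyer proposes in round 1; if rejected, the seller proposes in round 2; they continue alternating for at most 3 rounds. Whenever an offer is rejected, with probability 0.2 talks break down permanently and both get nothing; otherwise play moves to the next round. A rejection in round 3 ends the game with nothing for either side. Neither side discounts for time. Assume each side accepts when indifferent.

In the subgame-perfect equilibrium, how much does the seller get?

57.6

By backward induction:
Round 3 (the buyer proposes): rejection yields 0 for the seller; the buyer offers 0 and keeps 360.
Round 2 (the seller proposes): rejecting gives the buyer an expected 0.8 × 360 = 288, so the seller offers 288, keeping 72.
Round 1 (the buyer proposes): rejecting gives the seller an expected 0.8 × 72 = 57.6; the buyer offers that and keeps 302.4.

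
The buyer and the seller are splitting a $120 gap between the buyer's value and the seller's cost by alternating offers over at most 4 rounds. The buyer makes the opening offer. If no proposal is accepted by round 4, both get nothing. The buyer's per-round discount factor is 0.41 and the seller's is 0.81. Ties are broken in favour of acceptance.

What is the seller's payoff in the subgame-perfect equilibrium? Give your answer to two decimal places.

Round 4 (the seller proposes): rejection yields 0 for the buyer; the seller offers 0 and keeps 120.
Round 3 (the buyer proposes): the seller can get 120 next round, worth 0.81 × 120 = 97.2 now. The buyer offers 97.2 and keeps 120 − 97.2 = 22.8.
Round 2 (the seller proposes): the buyer can get 22.8 next round, worth 0.41 × 22.8 = 9.348 now; the seller offers that and keeps 110.652.
Round 1 (the buyer proposes): the seller can get 110.652 next round, worth 0.81 × 110.652 = 89.62812 now, so the buyer offers 89.62812, keeping 30.37188.

89.63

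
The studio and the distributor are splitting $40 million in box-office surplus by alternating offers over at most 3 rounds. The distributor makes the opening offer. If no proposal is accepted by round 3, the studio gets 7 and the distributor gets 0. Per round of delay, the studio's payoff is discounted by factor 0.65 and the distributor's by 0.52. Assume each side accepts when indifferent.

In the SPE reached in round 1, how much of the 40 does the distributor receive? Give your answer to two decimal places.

Work backward from the last round.
Round 3 (the distributor proposes): the studio gets 7 if talks fail, so the distributor offers 7 and keeps 33.
Round 2 (the studio proposes): the distributor can get 33 next round, worth 0.52 × 33 = 17.16 now, so the studio offers 17.16, keeping 22.84.
Round 1 (the distributor proposes): the studio can get 22.84 next round, worth 0.65 × 22.84 = 14.846 now; the distributor offers that and keeps 25.154.

25.15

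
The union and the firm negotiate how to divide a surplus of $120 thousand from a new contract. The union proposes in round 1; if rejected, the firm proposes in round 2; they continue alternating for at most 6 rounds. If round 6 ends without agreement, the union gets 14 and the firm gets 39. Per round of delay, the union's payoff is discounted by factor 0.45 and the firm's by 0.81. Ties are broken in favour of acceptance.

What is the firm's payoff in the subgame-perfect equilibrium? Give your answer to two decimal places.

84.35

Work backward from the last round.
Round 6 (the firm proposes): the union gets 14 if talks fail, so the firm offers 14 and keeps 106.
Round 5 (the union proposes): the firm can get 106 next round, worth 0.81 × 106 = 85.86 now; the union offers that and keeps 34.14.
Round 4 (the firm proposes): the union can get 34.14 next round, worth 0.45 × 34.14 = 15.363 now; the firm offers that and keeps 104.637.
Round 3 (the union proposes): the firm can get 104.637 next round, worth 0.81 × 104.637 = 84.75597 now, so the union offers 84.75597, keeping 35.24403.
Round 2 (the firm proposes): the union can get 35.24403 next round, worth 0.45 × 35.24403 = 15.8598135 now, so the firm offers 15.8598135, keeping 104.1401865.
Round 1 (the union proposes): the firm can get 104.1401865 next round, worth 0.81 × 104.1401865 = 84.353551065 now. The union offers 84.353551065 and keeps 120 − 84.353551065 = 35.646448935.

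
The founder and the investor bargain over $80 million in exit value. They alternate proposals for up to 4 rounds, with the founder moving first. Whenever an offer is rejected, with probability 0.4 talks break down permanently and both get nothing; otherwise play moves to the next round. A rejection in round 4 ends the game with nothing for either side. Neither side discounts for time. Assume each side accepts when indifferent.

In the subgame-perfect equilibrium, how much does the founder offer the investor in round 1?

Round 4 (the investor proposes): the founder will accept anything ≥ 0, so the investor offers 0 and keeps 80.
Round 3 (the founder proposes): rejecting gives the investor an expected 0.6 × 80 = 48; the founder offers that and keeps 32.
Round 2 (the investor proposes): rejecting gives the founder an expected 0.6 × 32 = 19.2; the investor offers that and keeps 60.8.
Round 1 (the founder proposes): rejecting gives the investor an expected 0.6 × 60.8 = 36.48; the founder offers that and keeps 43.52.

36.48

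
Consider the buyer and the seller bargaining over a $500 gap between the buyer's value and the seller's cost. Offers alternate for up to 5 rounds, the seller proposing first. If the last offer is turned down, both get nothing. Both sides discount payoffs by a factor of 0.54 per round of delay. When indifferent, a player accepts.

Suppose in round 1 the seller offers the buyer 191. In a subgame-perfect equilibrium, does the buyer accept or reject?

Work out the buyer's continuation value if the offer is rejected.
Round 5 (the seller proposes): rejection yields 0 for the buyer; the seller offers 0 and keeps 500.
Round 4 (the buyer proposes): the seller can get 500 next round, worth 0.54 × 500 = 270 now; the buyer offers that and keeps 230.
Round 3 (the seller proposes): the buyer can get 230 next round, worth 0.54 × 230 = 124.2 now; the seller offers that and keeps 375.8.
Round 2 (the buyer proposes): the seller can get 375.8 next round, worth 0.54 × 375.8 = 202.932 now. The buyer offers 202.932 and keeps 500 − 202.932 = 297.068.
So by rejecting in round 1, the buyer gets 297.068 next round, worth 0.54 × 297.068 = 160.41672 now.
Offer 191 ≥ 160.41672, so the buyer accepts.

Accept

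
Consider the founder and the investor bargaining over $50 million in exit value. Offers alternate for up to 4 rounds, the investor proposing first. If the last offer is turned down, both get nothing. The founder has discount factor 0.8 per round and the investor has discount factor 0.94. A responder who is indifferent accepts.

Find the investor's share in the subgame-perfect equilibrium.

17.52

Work backward from the last round.
Round 4 (the founder proposes): rejection yields 0 for the investor; the founder offers 0 and keeps 50.
Round 3 (the investor proposes): the founder can get 50 next round, worth 0.8 × 50 = 40 now; the investor offers that and keeps 10.
Round 2 (the founder proposes): the investor can get 10 next round, worth 0.94 × 10 = 9.4 now, so the founder offers 9.4, keeping 40.6.
Round 1 (the investor proposes): the founder can get 40.6 next round, worth 0.8 × 40.6 = 32.48 now, so the investor offers 32.48, keeping 17.52.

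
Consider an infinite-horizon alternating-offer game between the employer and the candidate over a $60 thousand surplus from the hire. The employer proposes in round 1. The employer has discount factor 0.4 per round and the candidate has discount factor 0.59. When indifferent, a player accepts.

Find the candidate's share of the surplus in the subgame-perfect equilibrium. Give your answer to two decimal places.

27.80

In a stationary SPE each proposer offers the other exactly their discounted continuation value.
If the employer keeps x when proposing and the candidate keeps y when proposing, then x = 60 − 0.59y and y = 60 − 0.4x.
Solving: x = 60(1 − 0.59) / (1 − 0.4·0.59) = 24.6 / 0.764 ≈ 32.1990.
The candidate gets 60 − 32.1990 ≈ 27.8010.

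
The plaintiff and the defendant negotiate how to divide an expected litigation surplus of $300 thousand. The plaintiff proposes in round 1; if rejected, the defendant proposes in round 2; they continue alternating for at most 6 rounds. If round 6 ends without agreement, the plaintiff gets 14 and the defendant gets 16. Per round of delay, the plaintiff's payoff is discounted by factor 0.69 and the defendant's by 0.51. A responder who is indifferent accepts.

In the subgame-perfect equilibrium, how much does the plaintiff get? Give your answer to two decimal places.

Round 6 (the defendant proposes): the plaintiff gets 14 if talks fail, so the defendant offers 14 and keeps 286.
Round 5 (the plaintiff proposes): the defendant can get 286 next round, worth 0.51 × 286 = 145.86 now; the plaintiff offers that and keeps 154.14.
Round 4 (the defendant proposes): the plaintiff can get 154.14 next round, worth 0.69 × 154.14 = 106.3566 now. The defendant offers 106.3566 and keeps 300 − 106.3566 = 193.6434.
Round 3 (the plaintiff proposes): the defendant can get 193.6434 next round, worth 0.51 × 193.6434 = 98.758134 now; the plaintiff offers that and keeps 201.241866.
Round 2 (the defendant proposes): the plaintiff can get 201.241866 next round, worth 0.69 × 201.241866 = 138.85688754 now; the defendant offers that and keeps 161.14311246.
Round 1 (the plaintiff proposes): the defendant can get 161.14311246 next round, worth 0.51 × 161.14311246 = 82.1829873546 now, so the plaintiff offers 82.1829873546, keeping 217.8170126454.

217.82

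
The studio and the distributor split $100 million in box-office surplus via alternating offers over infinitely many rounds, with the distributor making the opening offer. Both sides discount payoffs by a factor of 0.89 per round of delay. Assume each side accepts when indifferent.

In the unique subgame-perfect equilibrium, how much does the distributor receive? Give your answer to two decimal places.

Let x be the distributor's share when the distributor proposes and y be the studio's share when the studio proposes.
The studio accepts iff offered ≥ 0.89·y, so x = 100 − 0.89y. Symmetrically y = 100 − 0.89x.
Substituting: x = 100 − 0.89(100 − 0.89x), giving x(1 − 0.89·0.89) = 100(1 − 0.89).
So x = 100 × 0.11 / 0.2079 ≈ 52.9101, and the studio receives 100 − x ≈ 47.0899.

52.91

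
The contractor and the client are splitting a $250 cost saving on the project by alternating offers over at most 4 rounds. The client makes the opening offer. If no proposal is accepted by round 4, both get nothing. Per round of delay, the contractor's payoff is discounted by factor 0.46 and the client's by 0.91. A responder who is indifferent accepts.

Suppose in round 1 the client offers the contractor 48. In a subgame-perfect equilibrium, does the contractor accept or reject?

Round 4 (the contractor proposes): the client will accept anything ≥ 0, so the contractor offers 0 and keeps 250.
Round 3 (the client proposes): the contractor can get 250 next round, worth 0.46 × 250 = 115 now. The client offers 115 and keeps 250 − 115 = 135.
Round 2 (the contractor proposes): the client can get 135 next round, worth 0.91 × 135 = 122.85 now, so the contractor offers 122.85, keeping 127.15.
So by rejecting in round 1, the contractor gets 127.15 next round, worth 0.46 × 127.15 = 58.489 now.
Offer 48 < 58.489, so the contractor rejects.

Reject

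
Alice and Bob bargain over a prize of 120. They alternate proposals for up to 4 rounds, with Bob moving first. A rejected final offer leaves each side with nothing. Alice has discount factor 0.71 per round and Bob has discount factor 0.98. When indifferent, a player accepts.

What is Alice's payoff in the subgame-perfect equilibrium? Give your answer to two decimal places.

Round 4 (Alice proposes): Bob will accept anything ≥ 0, so Alice offers 0 and keeps 120.
Round 3 (Bob proposes): Alice can get 120 next round, worth 0.71 × 120 = 85.2 now. Bob offers 85.2 and keeps 120 − 85.2 = 34.8.
Round 2 (Alice proposes): Bob can get 34.8 next round, worth 0.98 × 34.8 = 34.104 now, so Alice offers 34.104, keeping 85.896.
Round 1 (Bob proposes): Alice can get 85.896 next round, worth 0.71 × 85.896 = 60.98616 now; Bob offers that and keeps 59.01384.

60.99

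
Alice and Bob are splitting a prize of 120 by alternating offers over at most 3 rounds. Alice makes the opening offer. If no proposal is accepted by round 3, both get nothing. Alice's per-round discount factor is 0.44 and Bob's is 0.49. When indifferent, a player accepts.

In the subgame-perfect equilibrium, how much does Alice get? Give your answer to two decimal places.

Round 3 (Alice proposes): Bob will accept anything ≥ 0, so Alice offers 0 and keeps 120.
Round 2 (Bob proposes): Alice can get 120 next round, worth 0.44 × 120 = 52.8 now, so Bob offers 52.8, keeping 67.2.
Round 1 (Alice proposes): Bob can get 67.2 next round, worth 0.49 × 67.2 = 32.928 now. Alice offers 32.928 and keeps 120 − 32.928 = 87.072.

87.07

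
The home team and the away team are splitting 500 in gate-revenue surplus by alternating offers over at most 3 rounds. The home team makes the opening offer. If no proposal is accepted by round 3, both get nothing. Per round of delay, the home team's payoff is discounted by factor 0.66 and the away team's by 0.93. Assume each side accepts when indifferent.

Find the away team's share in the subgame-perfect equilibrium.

Round 3 (the home team proposes): the away team will accept anything ≥ 0, so the home team offers 0 and keeps 500.
Round 2 (the away team proposes): the home team can get 500 next round, worth 0.66 × 500 = 330 now; the away team offers that and keeps 170.
Round 1 (the home team proposes): the away team can get 170 next round, worth 0.93 × 170 = 158.1 now. The home team offers 158.1 and keeps 500 − 158.1 = 341.9.

158.1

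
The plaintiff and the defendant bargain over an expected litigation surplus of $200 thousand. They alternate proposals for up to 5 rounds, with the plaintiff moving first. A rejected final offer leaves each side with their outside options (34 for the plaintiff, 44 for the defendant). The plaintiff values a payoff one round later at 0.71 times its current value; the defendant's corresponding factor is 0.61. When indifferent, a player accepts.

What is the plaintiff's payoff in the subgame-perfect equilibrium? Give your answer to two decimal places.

Round 5 (the plaintiff proposes): the defendant gets 44 if talks fail, so the plaintiff offers 44 and keeps 156.
Round 4 (the defendant proposes): the plaintiff can get 156 next round, worth 0.71 × 156 = 110.76 now, so the defendant offers 110.76, keeping 89.24.
Round 3 (the plaintiff proposes): the defendant can get 89.24 next round, worth 0.61 × 89.24 = 54.4364 now. The plaintiff offers 54.4364 and keeps 200 − 54.4364 = 145.5636.
Round 2 (the defendant proposes): the plaintiff can get 145.5636 next round, worth 0.71 × 145.5636 = 103.350156 now. The defendant offers 103.350156 and keeps 200 − 103.350156 = 96.649844.
Round 1 (the plaintiff proposes): the defendant can get 96.649844 next round, worth 0.61 × 96.649844 = 58.95640484 now. The plaintiff offers 58.95640484 and keeps 200 − 58.95640484 = 141.04359516.

141.04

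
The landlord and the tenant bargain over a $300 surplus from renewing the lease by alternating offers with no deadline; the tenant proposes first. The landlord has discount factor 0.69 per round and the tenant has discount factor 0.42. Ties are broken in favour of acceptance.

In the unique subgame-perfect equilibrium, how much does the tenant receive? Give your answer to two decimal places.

In a stationary SPE each proposer offers the other exactly their discounted continuation value.
If the tenant keeps x when proposing and the landlord keeps y when proposing, then x = 300 − 0.69y and y = 300 − 0.42x.
Solving: x = 300(1 − 0.69) / (1 − 0.42·0.69) = 93 / 0.7102 ≈ 130.9490.
The landlord gets 300 − 130.9490 ≈ 169.0510.

130.95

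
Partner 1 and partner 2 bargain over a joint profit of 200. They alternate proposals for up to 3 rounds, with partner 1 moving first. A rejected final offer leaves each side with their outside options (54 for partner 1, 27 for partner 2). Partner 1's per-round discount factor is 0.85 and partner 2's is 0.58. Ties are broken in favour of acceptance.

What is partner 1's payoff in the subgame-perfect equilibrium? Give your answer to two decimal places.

169.29

Solve by backward induction from round 3.
Round 3 (partner 1 proposes): partner 2 gets 27 if talks fail, so partner 1 offers 27 and keeps 173.
Round 2 (partner 2 proposes): partner 1 can get 173 next round, worth 0.85 × 173 = 147.05 now, so partner 2 offers 147.05, keeping 52.95.
Round 1 (partner 1 proposes): partner 2 can get 52.95 next round, worth 0.58 × 52.95 = 30.711 now. Partner 1 offers 30.711 and keeps 200 − 30.711 = 169.289.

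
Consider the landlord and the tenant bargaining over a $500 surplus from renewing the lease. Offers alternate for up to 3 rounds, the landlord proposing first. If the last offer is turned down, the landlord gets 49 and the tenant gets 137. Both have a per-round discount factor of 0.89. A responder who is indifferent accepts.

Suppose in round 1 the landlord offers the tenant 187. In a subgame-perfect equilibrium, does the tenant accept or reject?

Accept

Round 3 (the landlord proposes): the tenant gets 137 if talks fail, so the landlord offers 137 and keeps 363.
Round 2 (the tenant proposes): the landlord can get 363 next round, worth 0.89 × 363 = 323.07 now; the tenant offers that and keeps 176.93.
So by rejecting in round 1, the tenant gets 176.93 next round, worth 0.89 × 176.93 = 157.4677 now.
Offer 187 ≥ 157.4677, so the tenant accepts.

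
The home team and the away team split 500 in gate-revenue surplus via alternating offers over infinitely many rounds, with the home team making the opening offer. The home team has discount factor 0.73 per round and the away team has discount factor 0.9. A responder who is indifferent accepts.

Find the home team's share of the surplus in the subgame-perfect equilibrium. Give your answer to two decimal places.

In a stationary SPE each proposer offers the other exactly their discounted continuation value.
If the home team keeps x when proposing and the away team keeps y when proposing, then x = 500 − 0.9y and y = 500 − 0.73x.
Solving: x = 500(1 − 0.9) / (1 − 0.73·0.9) = 50 / 0.343 ≈ 145.7726.
The away team gets 500 − 145.7726 ≈ 354.2274.

145.77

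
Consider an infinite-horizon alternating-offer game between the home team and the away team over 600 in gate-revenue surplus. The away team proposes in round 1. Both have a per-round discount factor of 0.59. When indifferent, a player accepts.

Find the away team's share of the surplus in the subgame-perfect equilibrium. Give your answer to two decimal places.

377.36

In a stationary SPE each proposer offers the other exactly their discounted continuation value.
If the away team keeps x when proposing and the home team keeps y when proposing, then x = 600 − 0.59y and y = 600 − 0.59x.
Solving: x = 600(1 − 0.59) / (1 − 0.59·0.59) = 246 / 0.6519 ≈ 377.3585.
The home team gets 600 − 377.3585 ≈ 222.6415.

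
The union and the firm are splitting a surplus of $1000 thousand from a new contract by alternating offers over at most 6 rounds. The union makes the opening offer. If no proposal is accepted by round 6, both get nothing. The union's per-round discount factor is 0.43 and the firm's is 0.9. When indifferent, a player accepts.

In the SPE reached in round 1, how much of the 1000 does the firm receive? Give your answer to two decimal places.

846.32

By backward induction:
Round 6 (the firm proposes): the union will accept anything ≥ 0, so the firm offers 0 and keeps 1000.
Round 5 (the union proposes): the firm can get 1000 next round, worth 0.9 × 1000 = 900 now, so the union offers 900, keeping 100.
Round 4 (the firm proposes): the union can get 100 next round, worth 0.43 × 100 = 43 now, so the firm offers 43, keeping 957.
Round 3 (the union proposes): the firm can get 957 next round, worth 0.9 × 957 = 861.3 now. The union offers 861.3 and keeps 1000 − 861.3 = 138.7.
Round 2 (the firm proposes): the union can get 138.7 next round, worth 0.43 × 138.7 = 59.641 now, so the firm offers 59.641, keeping 940.359.
Round 1 (the union proposes): the firm can get 940.359 next round, worth 0.9 × 940.359 = 846.3231 now. The union offers 846.3231 and keeps 1000 − 846.3231 = 153.6769.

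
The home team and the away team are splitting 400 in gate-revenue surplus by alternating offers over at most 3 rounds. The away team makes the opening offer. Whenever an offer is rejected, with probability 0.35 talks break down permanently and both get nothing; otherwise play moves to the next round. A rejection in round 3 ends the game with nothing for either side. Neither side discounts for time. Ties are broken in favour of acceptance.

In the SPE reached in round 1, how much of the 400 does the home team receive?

Round 3 (the away team proposes): the home team will accept anything ≥ 0, so the away team offers 0 and keeps 400.
Round 2 (the home team proposes): rejecting gives the away team an expected 0.65 × 400 = 260, so the home team offers 260, keeping 140.
Round 1 (the away team proposes): rejecting gives the home team an expected 0.65 × 140 = 91. The away team offers 91 and keeps 400 − 91 = 309.

91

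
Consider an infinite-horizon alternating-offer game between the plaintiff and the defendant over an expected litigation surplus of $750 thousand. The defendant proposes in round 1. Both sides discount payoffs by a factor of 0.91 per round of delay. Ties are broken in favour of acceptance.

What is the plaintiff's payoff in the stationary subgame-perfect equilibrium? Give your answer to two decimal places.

357.33

When the defendant proposes, the plaintiff accepts any offer worth at least 0.91 times what the plaintiff would get by proposing next round; and vice versa.
This gives x = 750 − 0.91y and y = 750 − 0.91x, where x and y are each side's share when it proposes.
Hence (1 − 0.91·0.91)x = 750(1 − 0.91), i.e. 0.1719·x = 67.5.
x ≈ 392.6702; the plaintiff's share is 750 − x ≈ 357.3298.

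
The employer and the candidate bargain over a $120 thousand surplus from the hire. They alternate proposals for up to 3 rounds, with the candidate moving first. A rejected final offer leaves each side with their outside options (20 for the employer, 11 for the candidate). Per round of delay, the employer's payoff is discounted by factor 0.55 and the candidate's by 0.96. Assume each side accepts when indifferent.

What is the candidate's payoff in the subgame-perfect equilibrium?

Round 3 (the candidate proposes): the employer gets 20 if talks fail, so the candidate offers 20 and keeps 100.
Round 2 (the employer proposes): the candidate can get 100 next round, worth 0.96 × 100 = 96 now; the employer offers that and keeps 24.
Round 1 (the candidate proposes): the employer can get 24 next round, worth 0.55 × 24 = 13.2 now; the candidate offers that and keeps 106.8.

106.8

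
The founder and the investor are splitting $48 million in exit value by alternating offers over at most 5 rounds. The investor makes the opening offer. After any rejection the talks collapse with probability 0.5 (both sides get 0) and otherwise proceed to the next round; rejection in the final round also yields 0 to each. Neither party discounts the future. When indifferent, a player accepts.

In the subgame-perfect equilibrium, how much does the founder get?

15

Round 5 (the investor proposes): rejection yields 0 for the founder; the investor offers 0 and keeps 48.
Round 4 (the founder proposes): rejecting gives the investor an expected 0.5 × 48 = 24, so the founder offers 24, keeping 24.
Round 3 (the investor proposes): rejecting gives the founder an expected 0.5 × 24 = 12. The investor offers 12 and keeps 48 − 12 = 36.
Round 2 (the founder proposes): rejecting gives the investor an expected 0.5 × 36 = 18, so the founder offers 18, keeping 30.
Round 1 (the investor proposes): rejecting gives the founder an expected 0.5 × 30 = 15. The investor offers 15 and keeps 48 − 15 = 33.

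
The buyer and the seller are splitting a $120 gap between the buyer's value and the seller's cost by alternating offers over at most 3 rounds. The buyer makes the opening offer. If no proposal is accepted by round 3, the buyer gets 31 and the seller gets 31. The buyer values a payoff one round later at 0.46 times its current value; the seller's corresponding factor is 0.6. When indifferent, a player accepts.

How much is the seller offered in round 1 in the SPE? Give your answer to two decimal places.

Round 3 (the buyer proposes): the seller gets 31 if talks fail, so the buyer offers 31 and keeps 89.
Round 2 (the seller proposes): the buyer can get 89 next round, worth 0.46 × 89 = 40.94 now, so the seller offers 40.94, keeping 79.06.
Round 1 (the buyer proposes): the seller can get 79.06 next round, worth 0.6 × 79.06 = 47.436 now; the buyer offers that and keeps 72.564.

47.44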